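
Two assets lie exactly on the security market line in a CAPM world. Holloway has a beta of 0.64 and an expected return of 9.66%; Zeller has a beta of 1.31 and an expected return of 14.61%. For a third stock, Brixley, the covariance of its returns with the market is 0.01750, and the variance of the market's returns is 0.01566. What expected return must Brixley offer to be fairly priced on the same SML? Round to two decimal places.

MRP = (14.61% − 9.66%) / (1.31 − 0.64) = 7.3881%
R_f = 9.66% − 0.64 × 7.3881% = 4.9316%
β_Brixley = Cov / Var(R_m) = 0.01750 / 0.01566 = 1.1175
E(R_Brixley) = R_f + β × MRP = 4.9316% + 1.1175 × 7.3881% = 13.19%

13.19%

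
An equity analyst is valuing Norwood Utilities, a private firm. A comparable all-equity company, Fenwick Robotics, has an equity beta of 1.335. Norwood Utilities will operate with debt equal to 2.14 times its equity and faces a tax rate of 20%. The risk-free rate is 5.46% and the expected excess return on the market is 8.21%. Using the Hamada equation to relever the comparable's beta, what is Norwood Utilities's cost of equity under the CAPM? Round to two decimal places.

β_L = β_U × [1 + (1 − t)(D/E)] = 1.335 × [1 + (1 − 0.20) × 2.14]
    = 1.335 × [1 + 0.80 × 2.14] = 1.335 × 2.7120 = 3.6205
E(R) = R_f + β_L × MRP = 5.46% + 3.6205 × 8.21% = 35.18%

35.18%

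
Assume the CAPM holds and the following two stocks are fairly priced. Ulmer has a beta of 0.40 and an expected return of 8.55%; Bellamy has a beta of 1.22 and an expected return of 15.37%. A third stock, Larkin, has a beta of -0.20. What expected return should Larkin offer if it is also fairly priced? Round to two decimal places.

MRP (SML slope) = (15.37% − 8.55%) / (1.22 − 0.40) = 6.82% / 0.82 = 8.3171%
R_f (intercept) = 8.55% − 0.40 × 8.3171% = 5.2232%
E(R_Larkin) = R_f + β × MRP = 5.2232% + -0.20 × 8.3171% = 3.56%

3.56%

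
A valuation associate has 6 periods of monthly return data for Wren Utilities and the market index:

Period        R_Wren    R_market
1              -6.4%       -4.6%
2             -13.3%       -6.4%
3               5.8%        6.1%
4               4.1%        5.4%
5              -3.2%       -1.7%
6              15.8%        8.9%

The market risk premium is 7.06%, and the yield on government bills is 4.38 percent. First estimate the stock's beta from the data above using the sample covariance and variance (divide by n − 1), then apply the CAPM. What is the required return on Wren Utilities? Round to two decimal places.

15.44%

Mean R_i = (-6.4 − 13.3 + 5.8 + 4.1 − 3.2 + 15.8) / 6 = 0.4667%
Mean R_m = (-4.6 − 6.4 + 6.1 + 5.4 − 1.7 + 8.9) / 6 = 1.2833%
Σ(R_i − R̄_i)(R_m − R̄_m) = 314.5467  ⇒  Cov = 314.5467 / 5 = 62.9093
Σ(R_m − R̄_m)² = 200.7083  ⇒  Var(R_m) = 200.7083 / 5 = 40.1417
β = Cov / Var(R_m) = 62.9093 / 40.1417 = 1.5672
E(R) = R_f + β × MRP = 4.38% + 1.5672 × 7.06% = 15.44%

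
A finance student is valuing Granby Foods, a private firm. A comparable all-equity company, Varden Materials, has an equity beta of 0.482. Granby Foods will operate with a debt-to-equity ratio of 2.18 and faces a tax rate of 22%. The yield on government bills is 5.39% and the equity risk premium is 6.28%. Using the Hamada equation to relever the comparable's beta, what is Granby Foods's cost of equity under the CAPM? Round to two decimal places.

β_L = β_U × [1 + (1 − t)(D/E)] = 0.482 × [1 + (1 − 0.22) × 2.18]
    = 0.482 × [1 + 0.78 × 2.18] = 0.482 × 2.7004 = 1.3016
E(R) = R_f + β_L × MRP = 5.39% + 1.3016 × 6.28% = 13.56%

13.56%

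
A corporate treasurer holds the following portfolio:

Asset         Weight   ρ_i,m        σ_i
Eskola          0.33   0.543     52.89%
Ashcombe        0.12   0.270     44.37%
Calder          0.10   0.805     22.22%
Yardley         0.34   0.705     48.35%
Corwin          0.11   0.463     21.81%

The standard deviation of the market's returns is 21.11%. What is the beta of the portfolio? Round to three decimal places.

β_Eskola = 0.543 × 52.89% / 21.11% = 1.3605
β_Ashcombe = 0.270 × 44.37% / 21.11% = 0.5675
β_Calder = 0.805 × 22.22% / 21.11% = 0.8473
β_Yardley = 0.705 × 48.35% / 21.11% = 1.6147
β_Corwin = 0.463 × 21.81% / 21.11% = 0.4784
β_P = Σ w_i β_i = 0.33×1.3605 + 0.12×0.5675 + 0.10×0.8473 + 0.34×1.6147 + 0.11×0.4784 = 1.2034

1.203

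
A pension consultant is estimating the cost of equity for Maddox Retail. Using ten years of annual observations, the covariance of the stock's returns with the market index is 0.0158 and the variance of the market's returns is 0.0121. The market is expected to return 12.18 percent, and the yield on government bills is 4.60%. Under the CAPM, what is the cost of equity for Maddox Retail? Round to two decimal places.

β = Cov(R_i, R_m) / Var(R_m) = 0.0158 / 0.0121 = 1.3058
MRP = 12.18% − 4.60% = 7.58%
E(R) = R_f + β × MRP = 4.60% + 1.3058 × 7.58% = 14.50%

14.50%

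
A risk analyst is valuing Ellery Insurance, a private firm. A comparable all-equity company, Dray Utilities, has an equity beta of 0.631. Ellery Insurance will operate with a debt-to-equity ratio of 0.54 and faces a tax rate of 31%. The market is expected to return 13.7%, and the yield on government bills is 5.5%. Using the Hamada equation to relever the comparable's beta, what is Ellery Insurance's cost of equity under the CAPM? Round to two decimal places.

β_L = β_U × [1 + (1 − t)(D/E)] = 0.631 × [1 + (1 − 0.31) × 0.54]
    = 0.631 × [1 + 0.69 × 0.54] = 0.631 × 1.3726 = 0.8661
MRP = 13.7% − 5.5% = 8.20%
E(R) = R_f + β_L × MRP = 5.5% + 0.8661 × 8.2% = 12.60%

12.60%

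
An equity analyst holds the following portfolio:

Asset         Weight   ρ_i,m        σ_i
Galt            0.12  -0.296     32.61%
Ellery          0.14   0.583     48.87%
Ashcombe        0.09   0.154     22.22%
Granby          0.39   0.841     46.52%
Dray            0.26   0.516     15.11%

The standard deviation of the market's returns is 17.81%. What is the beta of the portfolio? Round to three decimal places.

1.147

β_Galt = -0.296 × 32.61% / 17.81% = -0.5420
β_Ellery = 0.583 × 48.87% / 17.81% = 1.5997
β_Ashcombe = 0.154 × 22.22% / 17.81% = 0.1921
β_Granby = 0.841 × 46.52% / 17.81% = 2.1967
β_Dray = 0.516 × 15.11% / 17.81% = 0.4378
β_P = Σ w_i β_i = 0.12×-0.5420 + 0.14×1.5997 + 0.09×0.1921 + 0.39×2.1967 + 0.26×0.4378 = 1.1467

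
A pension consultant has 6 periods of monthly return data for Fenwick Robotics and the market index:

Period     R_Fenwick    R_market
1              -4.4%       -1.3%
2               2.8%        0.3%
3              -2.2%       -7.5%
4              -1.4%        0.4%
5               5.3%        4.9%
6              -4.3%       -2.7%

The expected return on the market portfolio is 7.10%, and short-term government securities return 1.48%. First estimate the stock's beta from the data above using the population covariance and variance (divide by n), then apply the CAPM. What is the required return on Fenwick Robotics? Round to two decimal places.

5.24%

Mean R_i = (-4.4 + 2.8 − 2.2 − 1.4 + 5.3 − 4.3) / 6 = -0.7000%
Mean R_m = (-1.3 + 0.3 − 7.5 + 0.4 + 4.9 − 2.7) / 6 = -0.9833%
Σ(R_i − R̄_i)(R_m − R̄_m) = 55.9500  ⇒  Cov = 55.9500 / 6 = 9.3250
Σ(R_m − R̄_m)² = 83.6883  ⇒  Var(R_m) = 83.6883 / 6 = 13.9481
β = Cov / Var(R_m) = 9.3250 / 13.9481 = 0.6685
MRP = 7.10% − 1.48% = 5.62%
E(R) = R_f + β × MRP = 1.48% + 0.6685 × 5.62% = 5.24%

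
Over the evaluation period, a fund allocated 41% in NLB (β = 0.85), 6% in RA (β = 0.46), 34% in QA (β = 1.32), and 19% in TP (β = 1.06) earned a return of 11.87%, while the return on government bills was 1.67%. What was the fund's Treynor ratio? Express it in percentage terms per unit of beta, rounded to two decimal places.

β_P = 0.41×0.85 + 0.06×0.46 + 0.34×1.32 + 0.19×1.06 = 1.0263
Treynor = (R_P − R_f) / β_P = (11.87% − 1.67%) / 1.0263 = 10.20% / 1.0263 = 9.94%

9.94%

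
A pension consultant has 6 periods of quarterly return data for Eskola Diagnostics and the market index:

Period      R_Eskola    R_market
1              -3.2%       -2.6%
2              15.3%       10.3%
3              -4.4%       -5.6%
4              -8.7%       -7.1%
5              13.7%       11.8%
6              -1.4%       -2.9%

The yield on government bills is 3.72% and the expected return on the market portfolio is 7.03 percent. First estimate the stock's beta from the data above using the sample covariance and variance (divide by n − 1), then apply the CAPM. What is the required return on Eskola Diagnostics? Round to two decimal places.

7.72%

Mean R_i = (-3.2 + 15.3 − 4.4 − 8.7 + 13.7 − 1.4) / 6 = 1.8833%
Mean R_m = (-2.6 + 10.3 − 5.6 − 7.1 + 11.8 − 2.9) / 6 = 0.6500%
Σ(R_i − R̄_i)(R_m − R̄_m) = 410.6950  ⇒  Cov = 410.6950 / 5 = 82.1390
Σ(R_m − R̄_m)² = 339.7350  ⇒  Var(R_m) = 339.7350 / 5 = 67.9470
β = Cov / Var(R_m) = 82.1390 / 67.9470 = 1.2089
MRP = 7.03% − 3.72% = 3.31%
E(R) = R_f + β × MRP = 3.72% + 1.2089 × 3.31% = 7.72%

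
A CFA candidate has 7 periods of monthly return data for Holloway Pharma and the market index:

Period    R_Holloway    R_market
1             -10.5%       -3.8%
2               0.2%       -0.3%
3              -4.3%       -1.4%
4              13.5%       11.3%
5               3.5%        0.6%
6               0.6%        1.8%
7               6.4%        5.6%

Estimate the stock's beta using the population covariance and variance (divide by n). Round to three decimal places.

1.441

Mean R_i = (-10.5 + 0.2 − 4.3 + 13.5 + 3.5 + 0.6 + 6.4) / 7 = 1.3429%
Mean R_m = (-3.8 − 0.3 − 1.4 + 11.3 + 0.6 + 1.8 + 5.6) / 7 = 1.9714%
Σ(R_i − R̄_i)(R_m − R̄_m) = 218.8986  ⇒  Cov = 218.8986 / 7 = 31.2712
Σ(R_m − R̄_m)² = 151.9343  ⇒  Var(R_m) = 151.9343 / 7 = 21.7049
β = Cov / Var(R_m) = 31.2712 / 21.7049 = 1.4407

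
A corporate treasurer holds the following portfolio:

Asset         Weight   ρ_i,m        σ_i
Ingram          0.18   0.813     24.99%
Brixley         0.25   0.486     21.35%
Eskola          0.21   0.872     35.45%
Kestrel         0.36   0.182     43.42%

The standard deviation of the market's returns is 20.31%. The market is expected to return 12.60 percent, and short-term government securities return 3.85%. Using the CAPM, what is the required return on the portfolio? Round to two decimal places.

10.57%

β_Ingram = 0.813 × 24.99% / 20.31% = 1.0003
β_Brixley = 0.486 × 21.35% / 20.31% = 0.5109
β_Eskola = 0.872 × 35.45% / 20.31% = 1.5220
β_Kestrel = 0.182 × 43.42% / 20.31% = 0.3891
β_P = Σ w_i β_i = 0.18×1.0003 + 0.25×0.5109 + 0.21×1.5220 + 0.36×0.3891 = 0.7675
MRP = 12.60% − 3.85% = 8.75%
E(R_P) = R_f + β_P × MRP = 3.85% + 0.7675 × 8.75% = 10.57%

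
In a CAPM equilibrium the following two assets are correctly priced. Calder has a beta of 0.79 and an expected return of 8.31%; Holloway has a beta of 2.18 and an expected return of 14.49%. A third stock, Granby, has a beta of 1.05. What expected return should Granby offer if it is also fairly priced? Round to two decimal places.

MRP (SML slope) = (14.49% − 8.31%) / (2.18 − 0.79) = 6.18% / 1.39 = 4.4460%
R_f (intercept) = 8.31% − 0.79 × 4.4460% = 4.7977%
E(R_Granby) = R_f + β × MRP = 4.7977% + 1.05 × 4.4460% = 9.47%

9.47%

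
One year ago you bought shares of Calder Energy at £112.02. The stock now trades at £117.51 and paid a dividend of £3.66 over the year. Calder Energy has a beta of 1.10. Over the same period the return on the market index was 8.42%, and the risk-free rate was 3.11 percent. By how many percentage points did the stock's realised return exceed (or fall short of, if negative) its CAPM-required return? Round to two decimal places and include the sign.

-0.78%

Realised HPR = (P1 + D1 − P0) / P0 = (117.51 + 3.66 − 112.02) / 112.02 = 9.15 / 112.02 = 8.1682%
MRP = 8.42% − 3.11% = 5.31%
CAPM required = R_f + β·MRP = 3.11% + 1.10 × 5.31% = 8.9510%
α = realised − required = 8.1682% − 8.9510% = -0.78%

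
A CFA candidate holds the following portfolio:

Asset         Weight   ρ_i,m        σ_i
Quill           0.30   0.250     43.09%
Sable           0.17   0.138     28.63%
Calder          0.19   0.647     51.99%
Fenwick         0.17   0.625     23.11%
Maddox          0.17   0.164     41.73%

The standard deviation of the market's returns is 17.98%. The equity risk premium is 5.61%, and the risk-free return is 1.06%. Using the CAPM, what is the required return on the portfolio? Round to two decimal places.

5.40%

β_Quill = 0.250 × 43.09% / 17.98% = 0.5991
β_Sable = 0.138 × 28.63% / 17.98% = 0.2197
β_Calder = 0.647 × 51.99% / 17.98% = 1.8708
β_Fenwick = 0.625 × 23.11% / 17.98% = 0.8033
β_Maddox = 0.164 × 41.73% / 17.98% = 0.3806
β_P = Σ w_i β_i = 0.30×0.5991 + 0.17×0.2197 + 0.19×1.8708 + 0.17×0.8033 + 0.17×0.3806 = 0.7738
E(R_P) = R_f + β_P × MRP = 1.06% + 0.7738 × 5.61% = 5.40%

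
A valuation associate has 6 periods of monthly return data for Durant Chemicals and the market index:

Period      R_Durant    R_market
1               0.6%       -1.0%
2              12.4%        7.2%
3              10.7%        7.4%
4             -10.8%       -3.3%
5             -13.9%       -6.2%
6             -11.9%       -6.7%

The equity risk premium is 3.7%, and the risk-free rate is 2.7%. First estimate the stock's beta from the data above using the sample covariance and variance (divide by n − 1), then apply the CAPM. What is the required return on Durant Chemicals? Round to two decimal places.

Mean R_i = (0.6 + 12.4 + 10.7 − 10.8 − 13.9 − 11.9) / 6 = -2.1500%
Mean R_m = (-1.0 + 7.2 + 7.4 − 3.3 − 6.2 − 6.7) / 6 = -0.4333%
Σ(R_i − R̄_i)(R_m − R̄_m) = 363.8200  ⇒  Cov = 363.8200 / 5 = 72.7640
Σ(R_m − R̄_m)² = 200.6933  ⇒  Var(R_m) = 200.6933 / 5 = 40.1387
β = Cov / Var(R_m) = 72.7640 / 40.1387 = 1.8128
E(R) = R_f + β × MRP = 2.7% + 1.8128 × 3.7% = 9.41%

9.41%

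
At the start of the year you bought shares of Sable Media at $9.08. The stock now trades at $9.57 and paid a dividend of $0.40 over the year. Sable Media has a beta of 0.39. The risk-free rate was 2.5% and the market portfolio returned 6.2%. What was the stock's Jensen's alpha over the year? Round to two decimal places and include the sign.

+5.86%

Realised HPR = (P1 + D1 − P0) / P0 = (9.57 + 0.40 − 9.08) / 9.08 = 0.89 / 9.08 = 9.8018%
MRP = 6.2% − 2.5% = 3.70%
CAPM required = R_f + β·MRP = 2.5% + 0.39 × 3.7% = 3.9430%
α = realised − required = 9.8018% − 3.9430% = +5.86%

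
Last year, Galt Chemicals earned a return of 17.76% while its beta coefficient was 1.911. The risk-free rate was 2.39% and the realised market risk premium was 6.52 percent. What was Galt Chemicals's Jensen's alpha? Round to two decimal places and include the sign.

CAPM benchmark = R_f + β(R_m − R_f) = 2.39% + 1.911 × 6.52% = 14.84972%
α = actual − benchmark = 17.76% − 14.84972% = +2.91%

+2.91%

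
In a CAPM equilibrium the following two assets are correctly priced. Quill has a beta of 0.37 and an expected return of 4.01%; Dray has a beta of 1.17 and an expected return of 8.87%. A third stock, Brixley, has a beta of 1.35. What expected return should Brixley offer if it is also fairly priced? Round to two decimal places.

9.96%

MRP (SML slope) = (8.87% − 4.01%) / (1.17 − 0.37) = 4.86% / 0.80 = 6.0750%
R_f (intercept) = 4.01% − 0.37 × 6.0750% = 1.7623%
E(R_Brixley) = R_f + β × MRP = 1.7623% + 1.35 × 6.0750% = 9.96%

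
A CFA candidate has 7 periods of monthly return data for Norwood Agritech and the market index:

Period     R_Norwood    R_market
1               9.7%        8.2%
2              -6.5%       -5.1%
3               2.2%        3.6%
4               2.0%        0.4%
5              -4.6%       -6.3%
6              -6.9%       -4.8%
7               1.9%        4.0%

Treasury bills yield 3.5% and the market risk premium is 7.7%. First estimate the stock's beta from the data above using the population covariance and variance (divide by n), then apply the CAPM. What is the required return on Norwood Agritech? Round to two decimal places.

Mean R_i = (9.7 − 6.5 + 2.2 + 2.0 − 4.6 − 6.9 + 1.9) / 7 = -0.3143%
Mean R_m = (8.2 − 5.1 + 3.6 + 0.4 − 6.3 − 4.8 + 4.0) / 7 = 0.0000%
Σ(R_i − R̄_i)(R_m − R̄_m) = 191.1100  ⇒  Cov = 191.1100 / 7 = 27.3014
Σ(R_m − R̄_m)² = 185.1000  ⇒  Var(R_m) = 185.1000 / 7 = 26.4429
β = Cov / Var(R_m) = 27.3014 / 26.4429 = 1.0325
E(R) = R_f + β × MRP = 3.5% + 1.0325 × 7.7% = 11.45%

11.45%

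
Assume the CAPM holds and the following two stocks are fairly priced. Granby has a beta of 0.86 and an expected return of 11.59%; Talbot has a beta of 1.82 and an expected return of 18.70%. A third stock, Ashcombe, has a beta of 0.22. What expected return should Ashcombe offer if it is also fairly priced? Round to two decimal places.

MRP (SML slope) = (18.70% − 11.59%) / (1.82 − 0.86) = 7.11% / 0.96 = 7.4063%
R_f (intercept) = 11.59% − 0.86 × 7.4063% = 5.2206%
E(R_Ashcombe) = R_f + β × MRP = 5.2206% + 0.22 × 7.4063% = 6.85%

6.85%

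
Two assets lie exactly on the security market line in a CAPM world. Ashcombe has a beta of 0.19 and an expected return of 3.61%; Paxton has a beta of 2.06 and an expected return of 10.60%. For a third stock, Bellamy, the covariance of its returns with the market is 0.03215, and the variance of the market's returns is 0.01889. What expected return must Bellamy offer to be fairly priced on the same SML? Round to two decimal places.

9.26%

MRP = (10.60% − 3.61%) / (2.06 − 0.19) = 3.7380%
R_f = 3.61% − 0.19 × 3.7380% = 2.8998%
β_Bellamy = Cov / Var(R_m) = 0.03215 / 0.01889 = 1.7020
E(R_Bellamy) = R_f + β × MRP = 2.8998% + 1.7020 × 3.7380% = 9.26%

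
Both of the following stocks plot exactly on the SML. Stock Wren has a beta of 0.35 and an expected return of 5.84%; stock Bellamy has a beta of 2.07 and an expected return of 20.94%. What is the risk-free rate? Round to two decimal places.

Both satisfy E(R) = R_f + β·MRP, so the slope of the SML is
MRP = (20.94% − 5.84%) / (2.07 − 0.35) = 15.10% / 1.72 = 8.7791%
R_f = E(R_Wren) − β_Wren·MRP = 5.84% − 0.35 × 8.7791% = 2.7673%

2.77%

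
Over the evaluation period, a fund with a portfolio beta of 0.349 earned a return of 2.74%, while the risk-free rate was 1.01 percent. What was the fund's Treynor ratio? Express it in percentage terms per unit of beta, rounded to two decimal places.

4.96%

Treynor = (R_P − R_f) / β_P = (2.74% − 1.01%) / 0.3490 = 1.73% / 0.3490 = 4.96%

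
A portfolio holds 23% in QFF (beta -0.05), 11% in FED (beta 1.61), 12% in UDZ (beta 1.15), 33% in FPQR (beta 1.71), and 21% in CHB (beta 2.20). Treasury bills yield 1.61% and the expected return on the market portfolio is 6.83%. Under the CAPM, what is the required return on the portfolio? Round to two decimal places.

8.55%

β_P = Σ w_i β_i = 0.23×-0.05 + 0.11×1.61 + 0.12×1.15 + 0.33×1.71 + 0.21×2.20 = 1.3299
MRP = 6.83% − 1.61% = 5.22%
E(R_P) = R_f + β_P × MRP = 1.61% + 1.3299 × 5.22% = 8.55%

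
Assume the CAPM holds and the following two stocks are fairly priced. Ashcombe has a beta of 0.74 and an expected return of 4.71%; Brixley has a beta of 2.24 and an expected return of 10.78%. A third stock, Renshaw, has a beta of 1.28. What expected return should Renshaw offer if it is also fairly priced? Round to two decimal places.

6.90%

MRP (SML slope) = (10.78% − 4.71%) / (2.24 − 0.74) = 6.07% / 1.50 = 4.0467%
R_f (intercept) = 4.71% − 0.74 × 4.0467% = 1.7154%
E(R_Renshaw) = R_f + β × MRP = 1.7154% + 1.28 × 4.0467% = 6.90%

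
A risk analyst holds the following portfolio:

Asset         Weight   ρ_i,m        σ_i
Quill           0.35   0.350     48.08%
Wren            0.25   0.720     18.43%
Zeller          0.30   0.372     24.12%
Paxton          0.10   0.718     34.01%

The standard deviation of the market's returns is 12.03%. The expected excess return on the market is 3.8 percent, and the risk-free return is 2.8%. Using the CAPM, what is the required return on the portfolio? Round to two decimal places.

7.33%

β_Quill = 0.350 × 48.08% / 12.03% = 1.3988
β_Wren = 0.720 × 18.43% / 12.03% = 1.1030
β_Zeller = 0.372 × 24.12% / 12.03% = 0.7459
β_Paxton = 0.718 × 34.01% / 12.03% = 2.0299
β_P = Σ w_i β_i = 0.35×1.3988 + 0.25×1.1030 + 0.30×0.7459 + 0.10×2.0299 = 1.1921
E(R_P) = R_f + β_P × MRP = 2.8% + 1.1921 × 3.8% = 7.33%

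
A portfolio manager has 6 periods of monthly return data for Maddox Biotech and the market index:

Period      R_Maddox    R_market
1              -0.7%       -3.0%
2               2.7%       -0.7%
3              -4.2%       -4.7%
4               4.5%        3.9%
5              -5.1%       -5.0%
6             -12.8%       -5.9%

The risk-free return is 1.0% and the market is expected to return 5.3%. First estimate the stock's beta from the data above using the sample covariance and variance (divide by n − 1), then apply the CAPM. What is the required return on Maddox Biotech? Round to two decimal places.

Mean R_i = (-0.7 + 2.7 − 4.2 + 4.5 − 5.1 − 12.8) / 6 = -2.6000%
Mean R_m = (-3.0 − 0.7 − 4.7 + 3.9 − 5.0 − 5.9) / 6 = -2.5667%
Σ(R_i − R̄_i)(R_m − R̄_m) = 98.4800  ⇒  Cov = 98.4800 / 5 = 19.6960
Σ(R_m − R̄_m)² = 67.0733  ⇒  Var(R_m) = 67.0733 / 5 = 13.4147
β = Cov / Var(R_m) = 19.6960 / 13.4147 = 1.4682
MRP = 5.3% − 1.0% = 4.30%
E(R) = R_f + β × MRP = 1.0% + 1.4682 × 4.3% = 7.31%

7.31%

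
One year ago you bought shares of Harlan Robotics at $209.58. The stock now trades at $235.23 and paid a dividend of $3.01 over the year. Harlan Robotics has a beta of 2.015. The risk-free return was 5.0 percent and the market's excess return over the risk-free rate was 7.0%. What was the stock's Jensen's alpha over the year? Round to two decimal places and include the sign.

Realised HPR = (P1 + D1 − P0) / P0 = (235.23 + 3.01 − 209.58) / 209.58 = 28.66 / 209.58 = 13.6750%
CAPM required = R_f + β·MRP = 5.0% + 2.015 × 7.0% = 19.1050%
α = realised − required = 13.6750% − 19.1050% = -5.43%

-5.43%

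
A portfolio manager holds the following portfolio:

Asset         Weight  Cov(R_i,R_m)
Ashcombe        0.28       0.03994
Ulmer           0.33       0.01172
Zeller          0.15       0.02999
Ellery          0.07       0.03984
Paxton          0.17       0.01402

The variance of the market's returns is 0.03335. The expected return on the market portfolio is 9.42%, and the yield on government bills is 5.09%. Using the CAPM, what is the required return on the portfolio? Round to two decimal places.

8.30%

β_Ashcombe = 0.03994 / 0.03335 = 1.1976
β_Ulmer = 0.01172 / 0.03335 = 0.3514
β_Zeller = 0.02999 / 0.03335 = 0.8993
β_Ellery = 0.03984 / 0.03335 = 1.1946
β_Paxton = 0.01402 / 0.03335 = 0.4204
β_P = Σ w_i β_i = 0.28×1.1976 + 0.33×0.3514 + 0.15×0.8993 + 0.07×1.1946 + 0.17×0.4204 = 0.7413
MRP = 9.42% − 5.09% = 4.33%
E(R_P) = R_f + β_P × MRP = 5.09% + 0.7413 × 4.33% = 8.30%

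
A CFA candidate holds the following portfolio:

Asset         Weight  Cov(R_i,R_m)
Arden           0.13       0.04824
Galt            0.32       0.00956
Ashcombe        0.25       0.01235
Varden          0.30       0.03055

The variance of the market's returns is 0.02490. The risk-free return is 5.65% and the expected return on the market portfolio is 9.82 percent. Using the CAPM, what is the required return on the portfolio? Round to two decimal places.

9.26%

β_Arden = 0.04824 / 0.02490 = 1.9373
β_Galt = 0.00956 / 0.02490 = 0.3839
β_Ashcombe = 0.01235 / 0.02490 = 0.4960
β_Varden = 0.03055 / 0.02490 = 1.2269
β_P = Σ w_i β_i = 0.13×1.9373 + 0.32×0.3839 + 0.25×0.4960 + 0.30×1.2269 = 0.8668
MRP = 9.82% − 5.65% = 4.17%
E(R_P) = R_f + β_P × MRP = 5.65% + 0.8668 × 4.17% = 9.26%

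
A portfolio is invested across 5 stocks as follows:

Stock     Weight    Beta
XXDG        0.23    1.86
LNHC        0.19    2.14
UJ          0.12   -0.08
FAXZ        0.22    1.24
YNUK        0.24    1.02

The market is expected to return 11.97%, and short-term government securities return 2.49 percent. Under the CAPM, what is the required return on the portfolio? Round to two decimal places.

15.22%

β_P = Σ w_i β_i = 0.23×1.86 + 0.19×2.14 + 0.12×-0.08 + 0.22×1.24 + 0.24×1.02 = 1.3424
MRP = 11.97% − 2.49% = 9.48%
E(R_P) = R_f + β_P × MRP = 2.49% + 1.3424 × 9.48% = 15.22%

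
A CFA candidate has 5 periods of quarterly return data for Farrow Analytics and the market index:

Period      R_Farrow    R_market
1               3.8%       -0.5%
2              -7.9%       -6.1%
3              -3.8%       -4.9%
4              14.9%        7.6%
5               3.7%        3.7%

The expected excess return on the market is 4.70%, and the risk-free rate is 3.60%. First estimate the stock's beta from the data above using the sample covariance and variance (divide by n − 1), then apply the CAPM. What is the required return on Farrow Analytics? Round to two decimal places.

10.40%

Mean R_i = (3.8 − 7.9 − 3.8 + 14.9 + 3.7) / 5 = 2.1400%
Mean R_m = (-0.5 − 6.1 − 4.9 + 7.6 + 3.7) / 5 = -0.0400%
Σ(R_i − R̄_i)(R_m − R̄_m) = 192.2680  ⇒  Cov = 192.2680 / 4 = 48.0670
Σ(R_m − R̄_m)² = 132.9120  ⇒  Var(R_m) = 132.9120 / 4 = 33.2280
β = Cov / Var(R_m) = 48.0670 / 33.2280 = 1.4466
E(R) = R_f + β × MRP = 3.60% + 1.4466 × 4.70% = 10.40%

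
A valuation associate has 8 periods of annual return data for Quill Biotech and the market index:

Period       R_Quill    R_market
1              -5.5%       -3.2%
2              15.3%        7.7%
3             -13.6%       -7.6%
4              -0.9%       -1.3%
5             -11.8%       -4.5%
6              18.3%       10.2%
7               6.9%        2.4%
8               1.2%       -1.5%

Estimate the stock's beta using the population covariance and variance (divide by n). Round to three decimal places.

Mean R_i = (-5.5 + 15.3 − 13.6 − 0.9 − 11.8 + 18.3 + 6.9 + 1.2) / 8 = 1.2375%
Mean R_m = (-3.2 + 7.7 − 7.6 − 1.3 − 4.5 + 10.2 + 2.4 − 1.5) / 8 = 0.2750%
Σ(R_i − R̄_i)(R_m − R̄_m) = 491.7375  ⇒  Cov = 491.7375 / 8 = 61.4672
Σ(R_m − R̄_m)² = 260.6750  ⇒  Var(R_m) = 260.6750 / 8 = 32.5844
β = Cov / Var(R_m) = 61.4672 / 32.5844 = 1.8864

1.886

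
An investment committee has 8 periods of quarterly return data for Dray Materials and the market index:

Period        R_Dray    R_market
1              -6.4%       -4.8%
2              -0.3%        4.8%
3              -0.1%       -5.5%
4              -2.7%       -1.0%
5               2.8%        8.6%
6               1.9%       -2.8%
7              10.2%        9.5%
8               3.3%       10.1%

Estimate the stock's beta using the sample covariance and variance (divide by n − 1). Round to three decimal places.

0.525

Mean R_i = (-6.4 − 0.3 − 0.1 − 2.7 + 2.8 + 1.9 + 10.2 + 3.3) / 8 = 1.0875%
Mean R_m = (-4.8 + 4.8 − 5.5 − 1.0 + 8.6 − 2.8 + 9.5 + 10.1) / 8 = 2.3625%
Σ(R_i − R̄_i)(R_m − R̄_m) = 160.9663  ⇒  Cov = 160.9663 / 7 = 22.9952
Σ(R_m − R̄_m)² = 306.7388  ⇒  Var(R_m) = 306.7388 / 7 = 43.8198
β = Cov / Var(R_m) = 22.9952 / 43.8198 = 0.5248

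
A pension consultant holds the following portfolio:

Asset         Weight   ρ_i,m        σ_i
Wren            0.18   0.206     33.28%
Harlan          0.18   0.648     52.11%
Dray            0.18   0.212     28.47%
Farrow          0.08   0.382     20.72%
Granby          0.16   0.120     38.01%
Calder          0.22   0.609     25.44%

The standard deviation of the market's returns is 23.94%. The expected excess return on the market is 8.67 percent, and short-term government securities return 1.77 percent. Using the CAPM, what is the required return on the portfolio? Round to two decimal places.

6.54%

β_Wren = 0.206 × 33.28% / 23.94% = 0.2864
β_Harlan = 0.648 × 52.11% / 23.94% = 1.4105
β_Dray = 0.212 × 28.47% / 23.94% = 0.2521
β_Farrow = 0.382 × 20.72% / 23.94% = 0.3306
β_Granby = 0.120 × 38.01% / 23.94% = 0.1905
β_Calder = 0.609 × 25.44% / 23.94% = 0.6472
β_P = Σ w_i β_i = 0.18×0.2864 + 0.18×1.4105 + 0.18×0.2521 + 0.08×0.3306 + 0.16×0.1905 + 0.22×0.6472 = 0.5501
E(R_P) = R_f + β_P × MRP = 1.77% + 0.5501 × 8.67% = 6.54%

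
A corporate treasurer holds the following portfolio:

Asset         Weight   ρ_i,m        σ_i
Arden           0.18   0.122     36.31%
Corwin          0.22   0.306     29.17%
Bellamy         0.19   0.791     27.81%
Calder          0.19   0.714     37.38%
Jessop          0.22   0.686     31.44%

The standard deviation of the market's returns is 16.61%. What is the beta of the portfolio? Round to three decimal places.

β_Arden = 0.122 × 36.31% / 16.61% = 0.2667
β_Corwin = 0.306 × 29.17% / 16.61% = 0.5374
β_Bellamy = 0.791 × 27.81% / 16.61% = 1.3244
β_Calder = 0.714 × 37.38% / 16.61% = 1.6068
β_Jessop = 0.686 × 31.44% / 16.61% = 1.2985
β_P = Σ w_i β_i = 0.18×0.2667 + 0.22×0.5374 + 0.19×1.3244 + 0.19×1.6068 + 0.22×1.2985 = 1.0088

1.009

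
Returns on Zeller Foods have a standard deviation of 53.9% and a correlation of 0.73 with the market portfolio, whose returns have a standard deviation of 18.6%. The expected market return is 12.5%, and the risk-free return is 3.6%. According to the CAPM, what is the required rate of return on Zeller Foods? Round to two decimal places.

β = ρ × σ_i / σ_m = 0.73 × 53.9% / 18.6% = 2.1154
MRP = 12.5% − 3.6% = 8.90%
E(R) = 3.6% + 2.1154 × 8.9% = 22.43%

22.43%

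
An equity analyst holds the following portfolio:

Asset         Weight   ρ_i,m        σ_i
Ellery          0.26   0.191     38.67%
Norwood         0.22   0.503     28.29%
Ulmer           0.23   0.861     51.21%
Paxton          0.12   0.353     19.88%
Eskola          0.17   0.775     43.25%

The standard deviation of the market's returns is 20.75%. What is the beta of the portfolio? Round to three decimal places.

1.047

β_Ellery = 0.191 × 38.67% / 20.75% = 0.3560
β_Norwood = 0.503 × 28.29% / 20.75% = 0.6858
β_Ulmer = 0.861 × 51.21% / 20.75% = 2.1249
β_Paxton = 0.353 × 19.88% / 20.75% = 0.3382
β_Eskola = 0.775 × 43.25% / 20.75% = 1.6154
β_P = Σ w_i β_i = 0.26×0.3560 + 0.22×0.6858 + 0.23×2.1249 + 0.12×0.3382 + 0.17×1.6154 = 1.0474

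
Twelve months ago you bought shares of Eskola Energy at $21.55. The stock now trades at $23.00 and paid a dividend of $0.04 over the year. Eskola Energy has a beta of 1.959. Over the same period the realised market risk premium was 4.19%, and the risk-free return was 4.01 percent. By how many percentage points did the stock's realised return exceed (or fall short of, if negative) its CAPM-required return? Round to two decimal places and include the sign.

-5.30%

Realised HPR = (P1 + D1 − P0) / P0 = (23.00 + 0.04 − 21.55) / 21.55 = 1.49 / 21.55 = 6.9142%
CAPM required = R_f + β·MRP = 4.01% + 1.959 × 4.19% = 12.21821%
α = realised − required = 6.9142% − 12.21821% = -5.30%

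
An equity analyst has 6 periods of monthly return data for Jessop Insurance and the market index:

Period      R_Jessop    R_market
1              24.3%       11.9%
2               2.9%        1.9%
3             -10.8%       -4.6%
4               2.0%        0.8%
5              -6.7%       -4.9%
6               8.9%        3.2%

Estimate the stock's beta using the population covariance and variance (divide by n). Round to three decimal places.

Mean R_i = (24.3 + 2.9 − 10.8 + 2.0 − 6.7 + 8.9) / 6 = 3.4333%
Mean R_m = (11.9 + 1.9 − 4.6 + 0.8 − 4.9 + 3.2) / 6 = 1.3833%
Σ(R_i − R̄_i)(R_m − R̄_m) = 378.7733  ⇒  Cov = 378.7733 / 6 = 63.1289
Σ(R_m − R̄_m)² = 189.7883  ⇒  Var(R_m) = 189.7883 / 6 = 31.6314
β = Cov / Var(R_m) = 63.1289 / 31.6314 = 1.9958

1.996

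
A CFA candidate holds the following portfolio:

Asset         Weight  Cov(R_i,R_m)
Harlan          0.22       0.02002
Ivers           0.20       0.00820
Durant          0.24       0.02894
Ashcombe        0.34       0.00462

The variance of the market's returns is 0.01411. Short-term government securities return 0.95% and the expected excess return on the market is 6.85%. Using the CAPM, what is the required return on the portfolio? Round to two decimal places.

β_Harlan = 0.02002 / 0.01411 = 1.4189
β_Ivers = 0.00820 / 0.01411 = 0.5811
β_Durant = 0.02894 / 0.01411 = 2.0510
β_Ashcombe = 0.00462 / 0.01411 = 0.3274
β_P = Σ w_i β_i = 0.22×1.4189 + 0.20×0.5811 + 0.24×2.0510 + 0.34×0.3274 = 1.0319
E(R_P) = R_f + β_P × MRP = 0.95% + 1.0319 × 6.85% = 8.02%

8.02%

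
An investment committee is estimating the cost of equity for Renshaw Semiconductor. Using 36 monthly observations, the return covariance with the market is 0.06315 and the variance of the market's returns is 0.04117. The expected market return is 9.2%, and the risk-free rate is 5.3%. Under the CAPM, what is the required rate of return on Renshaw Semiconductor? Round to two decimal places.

β = Cov(R_i, R_m) / Var(R_m) = 0.06315 / 0.04117 = 1.5339
MRP = 9.2% − 5.3% = 3.90%
E(R) = R_f + β × MRP = 5.3% + 1.5339 × 3.9% = 11.28%

11.28%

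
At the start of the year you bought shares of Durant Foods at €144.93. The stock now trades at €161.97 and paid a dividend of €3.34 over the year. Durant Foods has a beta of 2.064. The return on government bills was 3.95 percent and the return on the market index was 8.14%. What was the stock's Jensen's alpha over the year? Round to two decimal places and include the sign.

Realised HPR = (P1 + D1 − P0) / P0 = (161.97 + 3.34 − 144.93) / 144.93 = 20.38 / 144.93 = 14.0620%
MRP = 8.14% − 3.95% = 4.19%
CAPM required = R_f + β·MRP = 3.95% + 2.064 × 4.19% = 12.59816%
α = realised − required = 14.0620% − 12.59816% = +1.46%

+1.46%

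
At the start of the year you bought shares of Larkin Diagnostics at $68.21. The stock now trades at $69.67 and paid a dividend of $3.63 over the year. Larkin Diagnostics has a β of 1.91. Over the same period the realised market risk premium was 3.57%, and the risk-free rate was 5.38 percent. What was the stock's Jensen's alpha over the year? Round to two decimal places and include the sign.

Realised HPR = (P1 + D1 − P0) / P0 = (69.67 + 3.63 − 68.21) / 68.21 = 5.09 / 68.21 = 7.4622%
CAPM required = R_f + β·MRP = 5.38% + 1.91 × 3.57% = 12.1987%
α = realised − required = 7.4622% − 12.1987% = -4.74%

-4.74%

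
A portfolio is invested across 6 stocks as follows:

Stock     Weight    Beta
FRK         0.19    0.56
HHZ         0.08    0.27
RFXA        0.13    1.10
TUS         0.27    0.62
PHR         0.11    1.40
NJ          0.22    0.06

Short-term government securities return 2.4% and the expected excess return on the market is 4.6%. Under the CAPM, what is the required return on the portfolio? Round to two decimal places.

β_P = Σ w_i β_i = 0.19×0.56 + 0.08×0.27 + 0.13×1.10 + 0.27×0.62 + 0.11×1.40 + 0.22×0.06 = 0.6056
E(R_P) = R_f + β_P × MRP = 2.4% + 0.6056 × 4.6% = 5.19%

5.19%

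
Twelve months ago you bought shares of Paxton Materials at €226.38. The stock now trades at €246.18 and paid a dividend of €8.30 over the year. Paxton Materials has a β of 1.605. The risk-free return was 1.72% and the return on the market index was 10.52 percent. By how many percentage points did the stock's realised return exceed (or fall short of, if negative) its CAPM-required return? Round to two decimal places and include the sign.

-3.43%

Realised HPR = (P1 + D1 − P0) / P0 = (246.18 + 8.30 − 226.38) / 226.38 = 28.10 / 226.38 = 12.4128%
MRP = 10.52% − 1.72% = 8.80%
CAPM required = R_f + β·MRP = 1.72% + 1.605 × 8.80% = 15.84400%
α = realised − required = 12.4128% − 15.84400% = -3.43%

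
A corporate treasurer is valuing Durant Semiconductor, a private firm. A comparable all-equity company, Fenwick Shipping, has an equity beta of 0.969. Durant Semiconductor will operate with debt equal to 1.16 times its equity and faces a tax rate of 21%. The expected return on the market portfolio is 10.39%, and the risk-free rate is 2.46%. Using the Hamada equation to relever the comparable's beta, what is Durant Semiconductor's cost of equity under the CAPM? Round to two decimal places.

β_L = β_U × [1 + (1 − t)(D/E)] = 0.969 × [1 + (1 − 0.21) × 1.16]
    = 0.969 × [1 + 0.79 × 1.16] = 0.969 × 1.9164 = 1.8570
MRP = 10.39% − 2.46% = 7.93%
E(R) = R_f + β_L × MRP = 2.46% + 1.8570 × 7.93% = 17.19%

17.19%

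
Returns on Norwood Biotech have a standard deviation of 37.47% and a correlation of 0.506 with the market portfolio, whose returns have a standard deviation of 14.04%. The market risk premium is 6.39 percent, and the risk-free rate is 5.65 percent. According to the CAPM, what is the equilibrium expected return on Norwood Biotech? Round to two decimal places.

14.28%

β = ρ × σ_i / σ_m = 0.506 × 37.47% / 14.04% = 1.3504
E(R) = 5.65% + 1.3504 × 6.39% = 14.28%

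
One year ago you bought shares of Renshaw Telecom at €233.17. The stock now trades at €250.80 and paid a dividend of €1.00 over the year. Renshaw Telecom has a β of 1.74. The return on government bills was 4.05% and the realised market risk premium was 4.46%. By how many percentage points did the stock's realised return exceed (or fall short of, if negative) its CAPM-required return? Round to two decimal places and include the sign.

-3.82%

Realised HPR = (P1 + D1 − P0) / P0 = (250.80 + 1.00 − 233.17) / 233.17 = 18.63 / 233.17 = 7.9899%
CAPM required = R_f + β·MRP = 4.05% + 1.74 × 4.46% = 11.8104%
α = realised − required = 7.9899% − 11.8104% = -3.82%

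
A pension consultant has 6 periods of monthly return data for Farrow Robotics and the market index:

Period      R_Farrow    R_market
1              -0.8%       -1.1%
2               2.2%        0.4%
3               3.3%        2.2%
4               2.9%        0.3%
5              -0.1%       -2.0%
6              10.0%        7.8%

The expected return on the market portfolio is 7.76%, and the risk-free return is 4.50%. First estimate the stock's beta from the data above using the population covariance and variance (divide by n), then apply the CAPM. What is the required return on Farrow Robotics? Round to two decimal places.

Mean R_i = (-0.8 + 2.2 + 3.3 + 2.9 − 0.1 + 10.0) / 6 = 2.9167%
Mean R_m = (-1.1 + 0.4 + 2.2 + 0.3 − 2.0 + 7.8) / 6 = 1.2667%
Σ(R_i − R̄_i)(R_m − R̄_m) = 65.9233  ⇒  Cov = 65.9233 / 6 = 10.9872
Σ(R_m − R̄_m)² = 61.5133  ⇒  Var(R_m) = 61.5133 / 6 = 10.2522
β = Cov / Var(R_m) = 10.9872 / 10.2522 = 1.0717
MRP = 7.76% − 4.50% = 3.26%
E(R) = R_f + β × MRP = 4.50% + 1.0717 × 3.26% = 7.99%

7.99%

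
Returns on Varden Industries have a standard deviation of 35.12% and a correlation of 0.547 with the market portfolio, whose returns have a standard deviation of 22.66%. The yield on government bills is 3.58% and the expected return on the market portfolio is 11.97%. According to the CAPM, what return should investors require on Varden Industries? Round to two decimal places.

β = ρ × σ_i / σ_m = 0.547 × 35.12% / 22.66% = 0.8478
MRP = 11.97% − 3.58% = 8.39%
E(R) = 3.58% + 0.8478 × 8.39% = 10.69%

10.69%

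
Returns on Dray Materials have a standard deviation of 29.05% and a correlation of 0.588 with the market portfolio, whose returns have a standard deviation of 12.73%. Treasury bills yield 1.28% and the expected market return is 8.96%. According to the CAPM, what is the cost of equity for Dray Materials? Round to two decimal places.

11.59%

β = ρ × σ_i / σ_m = 0.588 × 29.05% / 12.73% = 1.3418
MRP = 8.96% − 1.28% = 7.68%
E(R) = 1.28% + 1.3418 × 7.68% = 11.59%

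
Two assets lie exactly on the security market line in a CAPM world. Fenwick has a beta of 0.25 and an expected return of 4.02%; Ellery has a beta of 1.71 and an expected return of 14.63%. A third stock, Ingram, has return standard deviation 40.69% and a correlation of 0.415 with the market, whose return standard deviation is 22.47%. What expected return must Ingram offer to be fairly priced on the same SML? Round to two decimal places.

7.66%

MRP = (14.63% − 4.02%) / (1.71 − 0.25) = 7.2671%
R_f = 4.02% − 0.25 × 7.2671% = 2.2032%
β_Ingram = ρ·σ_i/σ_m = 0.415 × 40.69 / 22.47 = 0.7515
E(R_Ingram) = R_f + β × MRP = 2.2032% + 0.7515 × 7.2671% = 7.66%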